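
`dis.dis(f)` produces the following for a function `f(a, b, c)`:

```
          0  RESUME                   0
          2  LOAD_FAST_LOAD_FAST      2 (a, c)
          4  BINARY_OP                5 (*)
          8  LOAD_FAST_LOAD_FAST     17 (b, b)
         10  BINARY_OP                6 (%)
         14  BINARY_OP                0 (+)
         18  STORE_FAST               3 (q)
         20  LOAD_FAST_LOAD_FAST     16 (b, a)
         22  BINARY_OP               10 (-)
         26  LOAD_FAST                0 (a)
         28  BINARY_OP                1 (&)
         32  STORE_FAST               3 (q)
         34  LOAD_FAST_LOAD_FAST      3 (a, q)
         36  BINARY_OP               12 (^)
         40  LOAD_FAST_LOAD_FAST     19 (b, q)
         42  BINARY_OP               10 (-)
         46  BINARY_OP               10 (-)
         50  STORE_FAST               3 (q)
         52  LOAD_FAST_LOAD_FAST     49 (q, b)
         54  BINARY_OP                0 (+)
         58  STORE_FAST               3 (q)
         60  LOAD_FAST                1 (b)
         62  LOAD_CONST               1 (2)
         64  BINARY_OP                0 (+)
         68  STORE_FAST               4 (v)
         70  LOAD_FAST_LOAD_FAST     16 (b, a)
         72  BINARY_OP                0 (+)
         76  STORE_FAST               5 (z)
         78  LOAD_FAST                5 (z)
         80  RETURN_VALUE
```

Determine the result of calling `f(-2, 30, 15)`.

28

LOAD_FAST_LOAD_FAST a,c → push -2,15. Stack: [-2, 15]
BINARY_OP * → -2 * 15 = -30. Stack: [-30]
LOAD_FAST_LOAD_FAST b,b → push 30,30. Stack: [-30, 30, 30]
BINARY_OP % → 30 % 30 = 0. Stack: [-30, 0]
BINARY_OP + → -30 + 0 = -30. Stack: [-30]
STORE_FAST q → q=-30. Stack: []
LOAD_FAST_LOAD_FAST b,a → push 30,-2. Stack: [30, -2]
BINARY_OP - → 30 - -2 = 32. Stack: [32]
LOAD_FAST a → push -2. Stack: [32, -2]
BINARY_OP & → 32 & -2 = 32. Stack: [32]
STORE_FAST q → q=32. Stack: []
LOAD_FAST_LOAD_FAST a,q → push -2,32. Stack: [-2, 32]
BINARY_OP ^ → -2 ^ 32 = -34. Stack: [-34]
LOAD_FAST_LOAD_FAST b,q → push 30,32. Stack: [-34, 30, 32]
BINARY_OP - → 30 - 32 = -2. Stack: [-34, -2]
BINARY_OP - → -34 - -2 = -32. Stack: [-32]
STORE_FAST q → q=-32. Stack: []
LOAD_FAST_LOAD_FAST q,b → push -32,30. Stack: [-32, 30]
BINARY_OP + → -32 + 30 = -2. Stack: [-2]
STORE_FAST q → q=-2. Stack: []
LOAD_FAST b → push 30. Stack: [30]
LOAD_CONST → push 2. Stack: [30, 2]
BINARY_OP + → 30 + 2 = 32. Stack: [32]
STORE_FAST v → v=32. Stack: []
LOAD_FAST_LOAD_FAST b,a → push 30,-2. Stack: [30, -2]
BINARY_OP + → 30 + -2 = 28. Stack: [28]
STORE_FAST z → z=28. Stack: []
LOAD_FAST z → push 28. Stack: [28]
RETURN_VALUE → return 28.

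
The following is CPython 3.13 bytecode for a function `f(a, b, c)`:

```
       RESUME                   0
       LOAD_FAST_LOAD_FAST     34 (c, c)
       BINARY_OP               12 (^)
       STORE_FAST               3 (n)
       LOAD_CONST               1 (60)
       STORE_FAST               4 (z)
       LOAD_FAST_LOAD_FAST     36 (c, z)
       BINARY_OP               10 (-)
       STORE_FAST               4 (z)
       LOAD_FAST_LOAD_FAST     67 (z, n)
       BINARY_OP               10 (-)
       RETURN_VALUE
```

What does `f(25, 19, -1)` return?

-61

LOAD_FAST_LOAD_FAST c,c → push -1,-1. Stack: [-1, -1]
BINARY_OP ^ → -1 ^ -1 = 0. Stack: [0]
STORE_FAST n → n=0. Stack: []
LOAD_CONST → push 60. Stack: [60]
STORE_FAST z → z=60. Stack: []
LOAD_FAST_LOAD_FAST c,z → push -1,60. Stack: [-1, 60]
BINARY_OP - → -1 - 60 = -61. Stack: [-61]
STORE_FAST z → z=-61. Stack: []
LOAD_FAST_LOAD_FAST z,n → push -61,0. Stack: [-61, 0]
BINARY_OP - → -61 - 0 = -61. Stack: [-61]
RETURN_VALUE → return -61.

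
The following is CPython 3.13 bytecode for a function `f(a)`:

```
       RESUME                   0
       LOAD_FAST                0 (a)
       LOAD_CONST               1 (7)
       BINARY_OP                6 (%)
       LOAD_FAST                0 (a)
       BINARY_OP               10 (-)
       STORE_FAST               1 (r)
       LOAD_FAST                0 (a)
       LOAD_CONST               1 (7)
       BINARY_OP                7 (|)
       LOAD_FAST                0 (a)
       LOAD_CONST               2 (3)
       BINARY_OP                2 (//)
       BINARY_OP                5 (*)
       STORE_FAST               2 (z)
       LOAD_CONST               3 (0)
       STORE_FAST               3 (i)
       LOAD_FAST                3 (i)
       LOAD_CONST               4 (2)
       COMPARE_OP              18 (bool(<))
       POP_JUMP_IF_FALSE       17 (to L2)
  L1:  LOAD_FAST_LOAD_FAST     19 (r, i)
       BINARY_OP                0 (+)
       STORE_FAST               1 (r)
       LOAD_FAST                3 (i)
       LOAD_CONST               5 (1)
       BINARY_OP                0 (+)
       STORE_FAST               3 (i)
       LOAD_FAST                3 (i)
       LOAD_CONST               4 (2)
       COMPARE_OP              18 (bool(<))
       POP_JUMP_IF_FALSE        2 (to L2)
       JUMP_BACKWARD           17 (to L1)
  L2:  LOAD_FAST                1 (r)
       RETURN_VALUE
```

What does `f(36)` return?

LOAD_FAST a → push 36. Stack: [36]
LOAD_CONST → push 7. Stack: [36, 7]
BINARY_OP % → 36 % 7 = 1. Stack: [1]
LOAD_FAST a → push 36. Stack: [1, 36]
BINARY_OP - → 1 - 36 = -35. Stack: [-35]
STORE_FAST r → r=-35. Stack: []
LOAD_FAST a → push 36. Stack: [36]
LOAD_CONST → push 7. Stack: [36, 7]
BINARY_OP | → 36 | 7 = 39. Stack: [39]
LOAD_FAST a → push 36. Stack: [39, 36]
LOAD_CONST → push 3. Stack: [39, 36, 3]
BINARY_OP // → 36 // 3 = 12. Stack: [39, 12]
BINARY_OP * → 39 * 12 = 468. Stack: [468]
STORE_FAST z → z=468. Stack: []
LOAD_CONST → push 0. Stack: [0]
STORE_FAST i → i=0. Stack: []
LOAD_FAST i → push 0. Stack: [0]
LOAD_CONST → push 2. Stack: [0, 2]
COMPARE_OP bool(<) → 0 vs 2 = True. Stack: [True]
POP_JUMP_IF_FALSE → pop True; no jump. Stack: []
LOAD_FAST_LOAD_FAST r,i → push -35,0. Stack: [-35, 0]
BINARY_OP + → -35 + 0 = -35. Stack: [-35]
STORE_FAST r → r=-35. Stack: []
LOAD_FAST i → push 0. Stack: [0]
LOAD_CONST → push 1. Stack: [0, 1]
BINARY_OP + → 0 + 1 = 1. Stack: [1]
STORE_FAST i → i=1. Stack: []
LOAD_FAST i → push 1. Stack: [1]
LOAD_CONST → push 2. Stack: [1, 2]
COMPARE_OP bool(<) → 1 vs 2 = True. Stack: [True]
POP_JUMP_IF_FALSE → pop True; no jump. Stack: []
LOAD_FAST_LOAD_FAST r,i → push -35,1. Stack: [-35, 1]
BINARY_OP + → -35 + 1 = -34. Stack: [-34]
STORE_FAST r → r=-34. Stack: []
LOAD_FAST i → push 1. Stack: [1]
LOAD_CONST → push 1. Stack: [1, 1]
BINARY_OP + → 1 + 1 = 2. Stack: [2]
STORE_FAST i → i=2. Stack: []
LOAD_FAST i → push 2. Stack: [2]
LOAD_CONST → push 2. Stack: [2, 2]
COMPARE_OP bool(<) → 2 vs 2 = False. Stack: [False]
POP_JUMP_IF_FALSE → pop False; jump. Stack: []
LOAD_FAST r → push -34. Stack: [-34]
RETURN_VALUE → return -34.

-34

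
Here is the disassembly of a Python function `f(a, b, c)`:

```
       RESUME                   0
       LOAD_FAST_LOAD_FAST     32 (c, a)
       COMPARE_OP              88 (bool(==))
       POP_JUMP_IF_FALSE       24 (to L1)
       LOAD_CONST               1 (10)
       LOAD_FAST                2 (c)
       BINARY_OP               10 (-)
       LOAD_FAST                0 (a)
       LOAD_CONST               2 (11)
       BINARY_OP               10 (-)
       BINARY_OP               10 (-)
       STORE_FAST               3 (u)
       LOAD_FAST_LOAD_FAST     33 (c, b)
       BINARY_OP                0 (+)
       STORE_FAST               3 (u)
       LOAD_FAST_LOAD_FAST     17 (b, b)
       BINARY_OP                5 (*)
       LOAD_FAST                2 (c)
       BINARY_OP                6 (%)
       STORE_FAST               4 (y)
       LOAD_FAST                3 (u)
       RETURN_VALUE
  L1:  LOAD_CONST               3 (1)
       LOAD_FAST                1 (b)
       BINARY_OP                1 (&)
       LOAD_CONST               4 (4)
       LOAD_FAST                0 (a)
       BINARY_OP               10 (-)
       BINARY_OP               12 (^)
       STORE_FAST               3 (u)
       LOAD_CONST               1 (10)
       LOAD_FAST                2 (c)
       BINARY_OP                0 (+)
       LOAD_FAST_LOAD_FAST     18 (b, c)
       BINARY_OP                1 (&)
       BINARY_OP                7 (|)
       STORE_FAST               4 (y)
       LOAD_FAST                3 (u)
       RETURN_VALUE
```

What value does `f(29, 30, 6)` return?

-25

LOAD_FAST_LOAD_FAST c,a → push 6,29. Stack: [6, 29]
COMPARE_OP bool(==) → 6 vs 29 = False. Stack: [False]
POP_JUMP_IF_FALSE → pop False; jump. Stack: []
LOAD_CONST → push 1. Stack: [1]
LOAD_FAST b → push 30. Stack: [1, 30]
BINARY_OP & → 1 & 30 = 0. Stack: [0]
LOAD_CONST → push 4. Stack: [0, 4]
LOAD_FAST a → push 29. Stack: [0, 4, 29]
BINARY_OP - → 4 - 29 = -25. Stack: [0, -25]
BINARY_OP ^ → 0 ^ -25 = -25. Stack: [-25]
STORE_FAST u → u=-25. Stack: []
LOAD_CONST → push 10. Stack: [10]
LOAD_FAST c → push 6. Stack: [10, 6]
BINARY_OP + → 10 + 6 = 16. Stack: [16]
LOAD_FAST_LOAD_FAST b,c → push 30,6. Stack: [16, 30, 6]
BINARY_OP & → 30 & 6 = 6. Stack: [16, 6]
BINARY_OP | → 16 | 6 = 22. Stack: [22]
STORE_FAST y → y=22. Stack: []
LOAD_FAST u → push -25. Stack: [-25]
RETURN_VALUE → return -25.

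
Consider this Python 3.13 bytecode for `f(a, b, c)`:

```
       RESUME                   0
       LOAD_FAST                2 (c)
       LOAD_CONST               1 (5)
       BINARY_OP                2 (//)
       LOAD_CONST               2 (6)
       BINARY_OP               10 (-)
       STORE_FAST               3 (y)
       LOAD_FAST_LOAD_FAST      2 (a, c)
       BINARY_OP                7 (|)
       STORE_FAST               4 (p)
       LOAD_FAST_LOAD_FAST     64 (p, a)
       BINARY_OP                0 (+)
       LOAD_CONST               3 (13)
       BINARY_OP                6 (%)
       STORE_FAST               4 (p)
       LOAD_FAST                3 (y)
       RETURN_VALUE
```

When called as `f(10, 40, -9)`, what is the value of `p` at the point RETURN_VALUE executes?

9

LOAD_FAST c → push -9. Stack: [-9]
LOAD_CONST → push 5. Stack: [-9, 5]
BINARY_OP // → -9 // 5 = -2. Stack: [-2]
LOAD_CONST → push 6. Stack: [-2, 6]
BINARY_OP - → -2 - 6 = -8. Stack: [-8]
STORE_FAST y → y=-8. Stack: []
LOAD_FAST_LOAD_FAST a,c → push 10,-9. Stack: [10, -9]
BINARY_OP | → 10 | -9 = -1. Stack: [-1]
STORE_FAST p → p=-1. Stack: []
LOAD_FAST_LOAD_FAST p,a → push -1,10. Stack: [-1, 10]
BINARY_OP + → -1 + 10 = 9. Stack: [9]
LOAD_CONST → push 13. Stack: [9, 13]
BINARY_OP % → 9 % 13 = 9. Stack: [9]
STORE_FAST p → p=9. Stack: []
LOAD_FAST y → push -8. Stack: [-8]
RETURN_VALUE → return -8.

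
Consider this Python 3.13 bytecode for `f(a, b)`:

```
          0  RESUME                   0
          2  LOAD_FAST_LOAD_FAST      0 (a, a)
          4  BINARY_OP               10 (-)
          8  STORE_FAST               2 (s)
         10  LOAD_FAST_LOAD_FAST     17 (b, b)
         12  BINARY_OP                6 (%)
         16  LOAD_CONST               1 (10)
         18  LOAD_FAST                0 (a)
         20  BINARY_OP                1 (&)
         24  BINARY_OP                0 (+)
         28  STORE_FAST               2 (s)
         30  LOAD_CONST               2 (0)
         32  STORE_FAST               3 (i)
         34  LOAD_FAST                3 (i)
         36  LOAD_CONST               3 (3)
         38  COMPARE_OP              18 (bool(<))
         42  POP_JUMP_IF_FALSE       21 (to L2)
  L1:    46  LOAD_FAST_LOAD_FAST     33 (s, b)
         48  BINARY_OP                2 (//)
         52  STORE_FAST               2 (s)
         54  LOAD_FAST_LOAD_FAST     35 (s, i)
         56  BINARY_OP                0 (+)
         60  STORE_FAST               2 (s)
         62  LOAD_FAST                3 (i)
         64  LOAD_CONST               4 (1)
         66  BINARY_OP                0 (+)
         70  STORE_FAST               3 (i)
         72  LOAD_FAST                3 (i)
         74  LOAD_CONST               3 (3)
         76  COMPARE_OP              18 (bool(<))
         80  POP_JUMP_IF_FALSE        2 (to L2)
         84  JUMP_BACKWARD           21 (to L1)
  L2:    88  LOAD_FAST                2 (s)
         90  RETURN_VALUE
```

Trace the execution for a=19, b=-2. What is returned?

LOAD_FAST_LOAD_FAST a,a → push 19,19. Stack: [19, 19]
BINARY_OP - → 19 - 19 = 0. Stack: [0]
STORE_FAST s → s=0. Stack: []
LOAD_FAST_LOAD_FAST b,b → push -2,-2. Stack: [-2, -2]
BINARY_OP % → -2 % -2 = 0. Stack: [0]
LOAD_CONST → push 10. Stack: [0, 10]
LOAD_FAST a → push 19. Stack: [0, 10, 19]
BINARY_OP & → 10 & 19 = 2. Stack: [0, 2]
BINARY_OP + → 0 + 2 = 2. Stack: [2]
STORE_FAST s → s=2. Stack: []
LOAD_CONST → push 0. Stack: [0]
STORE_FAST i → i=0. Stack: []
LOAD_FAST i → push 0. Stack: [0]
LOAD_CONST → push 3. Stack: [0, 3]
COMPARE_OP bool(<) → 0 vs 3 = True. Stack: [True]
POP_JUMP_IF_FALSE → pop True; no jump. Stack: []
LOAD_FAST_LOAD_FAST s,b → push 2,-2. Stack: [2, -2]
BINARY_OP // → 2 // -2 = -1. Stack: [-1]
STORE_FAST s → s=-1. Stack: []
LOAD_FAST_LOAD_FAST s,i → push -1,0. Stack: [-1, 0]
BINARY_OP + → -1 + 0 = -1. Stack: [-1]
STORE_FAST s → s=-1. Stack: []
LOAD_FAST i → push 0. Stack: [0]
LOAD_CONST → push 1. Stack: [0, 1]
BINARY_OP + → 0 + 1 = 1. Stack: [1]
STORE_FAST i → i=1. Stack: []
LOAD_FAST i → push 1. Stack: [1]
LOAD_CONST → push 3. Stack: [1, 3]
COMPARE_OP bool(<) → 1 vs 3 = True. Stack: [True]
POP_JUMP_IF_FALSE → pop True; no jump. Stack: []
LOAD_FAST_LOAD_FAST s,b → push -1,-2. Stack: [-1, -2]
BINARY_OP // → -1 // -2 = 0. Stack: [0]
STORE_FAST s → s=0. Stack: []
LOAD_FAST_LOAD_FAST s,i → push 0,1. Stack: [0, 1]
BINARY_OP + → 0 + 1 = 1. Stack: [1]
STORE_FAST s → s=1. Stack: []
LOAD_FAST i → push 1. Stack: [1]
LOAD_CONST → push 1. Stack: [1, 1]
BINARY_OP + → 1 + 1 = 2. Stack: [2]
STORE_FAST i → i=2. Stack: []
LOAD_FAST i → push 2. Stack: [2]
LOAD_CONST → push 3. Stack: [2, 3]
COMPARE_OP bool(<) → 2 vs 3 = True. Stack: [True]
POP_JUMP_IF_FALSE → pop True; no jump. Stack: []
LOAD_FAST_LOAD_FAST s,b → push 1,-2. Stack: [1, -2]
BINARY_OP // → 1 // -2 = -1. Stack: [-1]
STORE_FAST s → s=-1. Stack: []
LOAD_FAST_LOAD_FAST s,i → push -1,2. Stack: [-1, 2]
BINARY_OP + → -1 + 2 = 1. Stack: [1]
STORE_FAST s → s=1. Stack: []
LOAD_FAST i → push 2. Stack: [2]
LOAD_CONST → push 1. Stack: [2, 1]
BINARY_OP + → 2 + 1 = 3. Stack: [3]
STORE_FAST i → i=3. Stack: []
LOAD_FAST i → push 3. Stack: [3]
LOAD_CONST → push 3. Stack: [3, 3]
COMPARE_OP bool(<) → 3 vs 3 = False. Stack: [False]
POP_JUMP_IF_FALSE → pop False; jump. Stack: []
LOAD_FAST s → push 1. Stack: [1]
RETURN_VALUE → return 1.

1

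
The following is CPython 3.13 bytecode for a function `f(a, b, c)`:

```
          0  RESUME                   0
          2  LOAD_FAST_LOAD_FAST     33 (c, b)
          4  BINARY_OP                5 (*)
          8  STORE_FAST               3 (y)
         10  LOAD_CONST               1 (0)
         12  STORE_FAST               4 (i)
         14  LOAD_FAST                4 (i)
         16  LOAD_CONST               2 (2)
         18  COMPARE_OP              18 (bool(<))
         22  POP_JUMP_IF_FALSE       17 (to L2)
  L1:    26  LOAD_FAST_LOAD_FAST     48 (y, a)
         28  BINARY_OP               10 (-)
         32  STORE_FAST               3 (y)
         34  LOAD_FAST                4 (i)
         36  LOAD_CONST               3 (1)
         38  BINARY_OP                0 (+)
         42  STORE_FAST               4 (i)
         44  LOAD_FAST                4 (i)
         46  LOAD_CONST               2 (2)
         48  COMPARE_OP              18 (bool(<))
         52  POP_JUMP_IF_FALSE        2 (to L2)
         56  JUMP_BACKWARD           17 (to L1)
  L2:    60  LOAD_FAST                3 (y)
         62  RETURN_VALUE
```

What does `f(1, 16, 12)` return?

190

LOAD_FAST_LOAD_FAST c,b → push 12,16. Stack: [12, 16]
BINARY_OP * → 12 * 16 = 192. Stack: [192]
STORE_FAST y → y=192. Stack: []
LOAD_CONST → push 0. Stack: [0]
STORE_FAST i → i=0. Stack: []
LOAD_FAST i → push 0. Stack: [0]
LOAD_CONST → push 2. Stack: [0, 2]
COMPARE_OP bool(<) → 0 vs 2 = True. Stack: [True]
POP_JUMP_IF_FALSE → pop True; no jump. Stack: []
LOAD_FAST_LOAD_FAST y,a → push 192,1. Stack: [192, 1]
BINARY_OP - → 192 - 1 = 191. Stack: [191]
STORE_FAST y → y=191. Stack: []
LOAD_FAST i → push 0. Stack: [0]
LOAD_CONST → push 1. Stack: [0, 1]
BINARY_OP + → 0 + 1 = 1. Stack: [1]
STORE_FAST i → i=1. Stack: []
LOAD_FAST i → push 1. Stack: [1]
LOAD_CONST → push 2. Stack: [1, 2]
COMPARE_OP bool(<) → 1 vs 2 = True. Stack: [True]
POP_JUMP_IF_FALSE → pop True; no jump. Stack: []
LOAD_FAST_LOAD_FAST y,a → push 191,1. Stack: [191, 1]
BINARY_OP - → 191 - 1 = 190. Stack: [190]
STORE_FAST y → y=190. Stack: []
LOAD_FAST i → push 1. Stack: [1]
LOAD_CONST → push 1. Stack: [1, 1]
BINARY_OP + → 1 + 1 = 2. Stack: [2]
STORE_FAST i → i=2. Stack: []
LOAD_FAST i → push 2. Stack: [2]
LOAD_CONST → push 2. Stack: [2, 2]
COMPARE_OP bool(<) → 2 vs 2 = False. Stack: [False]
POP_JUMP_IF_FALSE → pop False; jump. Stack: []
LOAD_FAST y → push 190. Stack: [190]
RETURN_VALUE → return 190.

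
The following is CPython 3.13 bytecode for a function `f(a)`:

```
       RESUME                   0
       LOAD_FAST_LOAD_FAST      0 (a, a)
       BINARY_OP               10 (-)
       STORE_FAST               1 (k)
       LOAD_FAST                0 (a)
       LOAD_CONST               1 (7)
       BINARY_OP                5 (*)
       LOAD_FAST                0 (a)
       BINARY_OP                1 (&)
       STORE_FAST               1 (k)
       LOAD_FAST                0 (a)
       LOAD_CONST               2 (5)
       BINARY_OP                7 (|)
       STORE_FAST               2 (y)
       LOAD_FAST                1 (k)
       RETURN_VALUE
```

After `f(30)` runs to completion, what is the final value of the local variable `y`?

31

LOAD_FAST_LOAD_FAST a,a → push 30,30. Stack: [30, 30]
BINARY_OP - → 30 - 30 = 0. Stack: [0]
STORE_FAST k → k=0. Stack: []
LOAD_FAST a → push 30. Stack: [30]
LOAD_CONST → push 7. Stack: [30, 7]
BINARY_OP * → 30 * 7 = 210. Stack: [210]
LOAD_FAST a → push 30. Stack: [210, 30]
BINARY_OP & → 210 & 30 = 18. Stack: [18]
STORE_FAST k → k=18. Stack: []
LOAD_FAST a → push 30. Stack: [30]
LOAD_CONST → push 5. Stack: [30, 5]
BINARY_OP | → 30 | 5 = 31. Stack: [31]
STORE_FAST y → y=31. Stack: []
LOAD_FAST k → push 18. Stack: [18]
RETURN_VALUE → return 18.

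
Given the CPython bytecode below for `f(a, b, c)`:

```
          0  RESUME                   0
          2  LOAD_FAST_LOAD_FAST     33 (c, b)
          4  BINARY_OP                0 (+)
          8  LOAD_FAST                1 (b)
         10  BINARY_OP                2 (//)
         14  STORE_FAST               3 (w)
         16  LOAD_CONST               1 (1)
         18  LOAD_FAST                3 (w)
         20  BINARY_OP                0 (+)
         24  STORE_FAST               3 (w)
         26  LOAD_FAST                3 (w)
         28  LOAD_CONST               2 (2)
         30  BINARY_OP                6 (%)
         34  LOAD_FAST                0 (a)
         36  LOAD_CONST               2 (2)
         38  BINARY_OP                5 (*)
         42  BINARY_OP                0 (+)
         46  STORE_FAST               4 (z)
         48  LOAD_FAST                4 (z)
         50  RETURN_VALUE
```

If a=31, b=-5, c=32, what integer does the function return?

63

LOAD_FAST_LOAD_FAST c,b → push 32,-5. Stack: [32, -5]
BINARY_OP + → 32 + -5 = 27. Stack: [27]
LOAD_FAST b → push -5. Stack: [27, -5]
BINARY_OP // → 27 // -5 = -6. Stack: [-6]
STORE_FAST w → w=-6. Stack: []
LOAD_CONST → push 1. Stack: [1]
LOAD_FAST w → push -6. Stack: [1, -6]
BINARY_OP + → 1 + -6 = -5. Stack: [-5]
STORE_FAST w → w=-5. Stack: []
LOAD_FAST w → push -5. Stack: [-5]
LOAD_CONST → push 2. Stack: [-5, 2]
BINARY_OP % → -5 % 2 = 1. Stack: [1]
LOAD_FAST a → push 31. Stack: [1, 31]
LOAD_CONST → push 2. Stack: [1, 31, 2]
BINARY_OP * → 31 * 2 = 62. Stack: [1, 62]
BINARY_OP + → 1 + 62 = 63. Stack: [63]
STORE_FAST z → z=63. Stack: []
LOAD_FAST z → push 63. Stack: [63]
RETURN_VALUE → return 63.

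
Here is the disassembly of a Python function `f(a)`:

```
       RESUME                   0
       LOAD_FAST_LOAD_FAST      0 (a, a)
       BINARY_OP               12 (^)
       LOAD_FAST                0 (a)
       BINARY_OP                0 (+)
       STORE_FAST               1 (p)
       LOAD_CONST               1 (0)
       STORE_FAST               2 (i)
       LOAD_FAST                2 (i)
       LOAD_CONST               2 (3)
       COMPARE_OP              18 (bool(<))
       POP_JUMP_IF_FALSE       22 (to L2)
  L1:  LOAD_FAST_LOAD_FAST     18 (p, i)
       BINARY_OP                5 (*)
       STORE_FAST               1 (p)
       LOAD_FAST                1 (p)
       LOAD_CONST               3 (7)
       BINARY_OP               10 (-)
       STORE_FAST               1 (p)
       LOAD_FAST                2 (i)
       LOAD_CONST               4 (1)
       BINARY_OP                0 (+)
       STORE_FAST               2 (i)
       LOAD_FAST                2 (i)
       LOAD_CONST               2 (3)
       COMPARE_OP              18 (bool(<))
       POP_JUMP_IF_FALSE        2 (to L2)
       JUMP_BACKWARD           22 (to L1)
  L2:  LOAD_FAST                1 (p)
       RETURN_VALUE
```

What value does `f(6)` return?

LOAD_FAST_LOAD_FAST a,a → push 6,6. Stack: [6, 6]
BINARY_OP ^ → 6 ^ 6 = 0. Stack: [0]
LOAD_FAST a → push 6. Stack: [0, 6]
BINARY_OP + → 0 + 6 = 6. Stack: [6]
STORE_FAST p → p=6. Stack: []
LOAD_CONST → push 0. Stack: [0]
STORE_FAST i → i=0. Stack: []
LOAD_FAST i → push 0. Stack: [0]
LOAD_CONST → push 3. Stack: [0, 3]
COMPARE_OP bool(<) → 0 vs 3 = True. Stack: [True]
POP_JUMP_IF_FALSE → pop True; no jump. Stack: []
LOAD_FAST_LOAD_FAST p,i → push 6,0. Stack: [6, 0]
BINARY_OP * → 6 * 0 = 0. Stack: [0]
STORE_FAST p → p=0. Stack: []
LOAD_FAST p → push 0. Stack: [0]
LOAD_CONST → push 7. Stack: [0, 7]
BINARY_OP - → 0 - 7 = -7. Stack: [-7]
STORE_FAST p → p=-7. Stack: []
LOAD_FAST i → push 0. Stack: [0]
LOAD_CONST → push 1. Stack: [0, 1]
BINARY_OP + → 0 + 1 = 1. Stack: [1]
STORE_FAST i → i=1. Stack: []
LOAD_FAST i → push 1. Stack: [1]
LOAD_CONST → push 3. Stack: [1, 3]
COMPARE_OP bool(<) → 1 vs 3 = True. Stack: [True]
POP_JUMP_IF_FALSE → pop True; no jump. Stack: []
LOAD_FAST_LOAD_FAST p,i → push -7,1. Stack: [-7, 1]
BINARY_OP * → -7 * 1 = -7. Stack: [-7]
STORE_FAST p → p=-7. Stack: []
LOAD_FAST p → push -7. Stack: [-7]
LOAD_CONST → push 7. Stack: [-7, 7]
BINARY_OP - → -7 - 7 = -14. Stack: [-14]
STORE_FAST p → p=-14. Stack: []
LOAD_FAST i → push 1. Stack: [1]
LOAD_CONST → push 1. Stack: [1, 1]
BINARY_OP + → 1 + 1 = 2. Stack: [2]
STORE_FAST i → i=2. Stack: []
LOAD_FAST i → push 2. Stack: [2]
LOAD_CONST → push 3. Stack: [2, 3]
COMPARE_OP bool(<) → 2 vs 3 = True. Stack: [True]
POP_JUMP_IF_FALSE → pop True; no jump. Stack: []
LOAD_FAST_LOAD_FAST p,i → push -14,2. Stack: [-14, 2]
BINARY_OP * → -14 * 2 = -28. Stack: [-28]
STORE_FAST p → p=-28. Stack: []
LOAD_FAST p → push -28. Stack: [-28]
LOAD_CONST → push 7. Stack: [-28, 7]
BINARY_OP - → -28 - 7 = -35. Stack: [-35]
STORE_FAST p → p=-35. Stack: []
LOAD_FAST i → push 2. Stack: [2]
LOAD_CONST → push 1. Stack: [2, 1]
BINARY_OP + → 2 + 1 = 3. Stack: [3]
STORE_FAST i → i=3. Stack: []
LOAD_FAST i → push 3. Stack: [3]
LOAD_CONST → push 3. Stack: [3, 3]
COMPARE_OP bool(<) → 3 vs 3 = False. Stack: [False]
POP_JUMP_IF_FALSE → pop False; jump. Stack: []
LOAD_FAST p → push -35. Stack: [-35]
RETURN_VALUE → return -35.

-35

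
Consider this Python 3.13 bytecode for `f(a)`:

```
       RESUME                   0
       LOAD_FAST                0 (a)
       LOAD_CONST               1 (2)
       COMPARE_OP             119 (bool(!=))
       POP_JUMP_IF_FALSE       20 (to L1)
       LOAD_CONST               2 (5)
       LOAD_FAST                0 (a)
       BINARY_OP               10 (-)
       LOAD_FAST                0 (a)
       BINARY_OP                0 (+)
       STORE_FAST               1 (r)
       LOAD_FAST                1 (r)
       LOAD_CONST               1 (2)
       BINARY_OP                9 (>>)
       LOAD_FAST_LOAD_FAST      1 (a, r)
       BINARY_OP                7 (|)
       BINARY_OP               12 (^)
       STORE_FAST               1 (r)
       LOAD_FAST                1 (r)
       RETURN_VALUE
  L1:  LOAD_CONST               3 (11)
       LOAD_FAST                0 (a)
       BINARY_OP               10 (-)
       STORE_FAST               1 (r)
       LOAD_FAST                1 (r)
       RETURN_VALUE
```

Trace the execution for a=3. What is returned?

LOAD_FAST a → push 3. Stack: [3]
LOAD_CONST → push 2. Stack: [3, 2]
COMPARE_OP bool(!=) → 3 vs 2 = True. Stack: [True]
POP_JUMP_IF_FALSE → pop True; no jump. Stack: []
LOAD_CONST → push 5. Stack: [5]
LOAD_FAST a → push 3. Stack: [5, 3]
BINARY_OP - → 5 - 3 = 2. Stack: [2]
LOAD_FAST a → push 3. Stack: [2, 3]
BINARY_OP + → 2 + 3 = 5. Stack: [5]
STORE_FAST r → r=5. Stack: []
LOAD_FAST r → push 5. Stack: [5]
LOAD_CONST → push 2. Stack: [5, 2]
BINARY_OP >> → 5 >> 2 = 1. Stack: [1]
LOAD_FAST_LOAD_FAST a,r → push 3,5. Stack: [1, 3, 5]
BINARY_OP | → 3 | 5 = 7. Stack: [1, 7]
BINARY_OP ^ → 1 ^ 7 = 6. Stack: [6]
STORE_FAST r → r=6. Stack: []
LOAD_FAST r → push 6. Stack: [6]
RETURN_VALUE → return 6.

6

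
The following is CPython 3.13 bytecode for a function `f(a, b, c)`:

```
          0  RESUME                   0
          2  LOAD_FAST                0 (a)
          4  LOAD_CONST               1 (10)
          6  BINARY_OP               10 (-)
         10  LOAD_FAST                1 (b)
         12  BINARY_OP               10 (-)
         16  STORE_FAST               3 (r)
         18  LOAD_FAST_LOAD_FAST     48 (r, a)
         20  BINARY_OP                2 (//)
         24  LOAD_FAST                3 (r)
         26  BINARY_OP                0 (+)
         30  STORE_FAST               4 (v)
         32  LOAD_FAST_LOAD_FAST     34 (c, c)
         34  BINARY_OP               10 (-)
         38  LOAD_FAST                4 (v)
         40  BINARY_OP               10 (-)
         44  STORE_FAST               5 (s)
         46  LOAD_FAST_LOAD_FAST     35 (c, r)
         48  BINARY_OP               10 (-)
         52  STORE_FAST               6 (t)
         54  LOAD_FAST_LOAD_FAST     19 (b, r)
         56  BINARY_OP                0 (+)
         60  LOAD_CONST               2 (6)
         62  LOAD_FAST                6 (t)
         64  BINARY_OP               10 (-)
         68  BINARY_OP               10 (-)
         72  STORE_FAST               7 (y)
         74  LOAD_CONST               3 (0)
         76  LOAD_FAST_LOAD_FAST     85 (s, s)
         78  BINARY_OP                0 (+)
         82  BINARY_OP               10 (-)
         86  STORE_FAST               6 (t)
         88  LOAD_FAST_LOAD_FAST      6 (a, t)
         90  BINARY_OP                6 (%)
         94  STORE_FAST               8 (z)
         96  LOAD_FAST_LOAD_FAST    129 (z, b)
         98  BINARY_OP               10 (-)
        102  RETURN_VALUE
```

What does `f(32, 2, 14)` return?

LOAD_FAST a → push 32. Stack: [32]
LOAD_CONST → push 10. Stack: [32, 10]
BINARY_OP - → 32 - 10 = 22. Stack: [22]
LOAD_FAST b → push 2. Stack: [22, 2]
BINARY_OP - → 22 - 2 = 20. Stack: [20]
STORE_FAST r → r=20. Stack: []
LOAD_FAST_LOAD_FAST r,a → push 20,32. Stack: [20, 32]
BINARY_OP // → 20 // 32 = 0. Stack: [0]
LOAD_FAST r → push 20. Stack: [0, 20]
BINARY_OP + → 0 + 20 = 20. Stack: [20]
STORE_FAST v → v=20. Stack: []
LOAD_FAST_LOAD_FAST c,c → push 14,14. Stack: [14, 14]
BINARY_OP - → 14 - 14 = 0. Stack: [0]
LOAD_FAST v → push 20. Stack: [0, 20]
BINARY_OP - → 0 - 20 = -20. Stack: [-20]
STORE_FAST s → s=-20. Stack: []
LOAD_FAST_LOAD_FAST c,r → push 14,20. Stack: [14, 20]
BINARY_OP - → 14 - 20 = -6. Stack: [-6]
STORE_FAST t → t=-6. Stack: []
LOAD_FAST_LOAD_FAST b,r → push 2,20. Stack: [2, 20]
BINARY_OP + → 2 + 20 = 22. Stack: [22]
LOAD_CONST → push 6. Stack: [22, 6]
LOAD_FAST t → push -6. Stack: [22, 6, -6]
BINARY_OP - → 6 - -6 = 12. Stack: [22, 12]
BINARY_OP - → 22 - 12 = 10. Stack: [10]
STORE_FAST y → y=10. Stack: []
LOAD_CONST → push 0. Stack: [0]
LOAD_FAST_LOAD_FAST s,s → push -20,-20. Stack: [0, -20, -20]
BINARY_OP + → -20 + -20 = -40. Stack: [0, -40]
BINARY_OP - → 0 - -40 = 40. Stack: [40]
STORE_FAST t → t=40. Stack: []
LOAD_FAST_LOAD_FAST a,t → push 32,40. Stack: [32, 40]
BINARY_OP % → 32 % 40 = 32. Stack: [32]
STORE_FAST z → z=32. Stack: []
LOAD_FAST_LOAD_FAST z,b → push 32,2. Stack: [32, 2]
BINARY_OP - → 32 - 2 = 30. Stack: [30]
RETURN_VALUE → return 30.

30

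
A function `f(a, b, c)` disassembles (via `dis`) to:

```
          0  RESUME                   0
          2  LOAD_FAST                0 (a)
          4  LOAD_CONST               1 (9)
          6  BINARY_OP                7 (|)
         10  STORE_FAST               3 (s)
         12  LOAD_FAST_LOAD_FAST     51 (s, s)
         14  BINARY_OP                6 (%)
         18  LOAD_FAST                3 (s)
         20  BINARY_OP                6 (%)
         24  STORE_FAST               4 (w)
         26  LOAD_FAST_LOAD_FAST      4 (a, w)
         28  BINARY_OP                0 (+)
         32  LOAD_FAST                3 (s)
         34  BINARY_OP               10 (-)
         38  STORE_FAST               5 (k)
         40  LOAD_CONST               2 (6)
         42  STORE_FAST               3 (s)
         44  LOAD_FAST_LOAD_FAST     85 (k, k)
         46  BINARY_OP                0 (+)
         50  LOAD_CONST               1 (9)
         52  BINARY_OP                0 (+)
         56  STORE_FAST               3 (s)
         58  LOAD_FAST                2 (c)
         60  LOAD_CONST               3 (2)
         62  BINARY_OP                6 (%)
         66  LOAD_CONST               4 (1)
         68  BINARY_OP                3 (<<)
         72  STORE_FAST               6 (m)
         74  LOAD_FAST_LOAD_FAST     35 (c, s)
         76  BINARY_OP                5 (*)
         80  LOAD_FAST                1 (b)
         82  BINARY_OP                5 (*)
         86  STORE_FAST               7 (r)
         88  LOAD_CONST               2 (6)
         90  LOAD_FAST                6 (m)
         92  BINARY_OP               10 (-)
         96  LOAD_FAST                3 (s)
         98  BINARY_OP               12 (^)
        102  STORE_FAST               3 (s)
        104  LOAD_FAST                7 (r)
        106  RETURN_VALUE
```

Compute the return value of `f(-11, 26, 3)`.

LOAD_FAST a → push -11. Stack: [-11]
LOAD_CONST → push 9. Stack: [-11, 9]
BINARY_OP | → -11 | 9 = -3. Stack: [-3]
STORE_FAST s → s=-3. Stack: []
LOAD_FAST_LOAD_FAST s,s → push -3,-3. Stack: [-3, -3]
BINARY_OP % → -3 % -3 = 0. Stack: [0]
LOAD_FAST s → push -3. Stack: [0, -3]
BINARY_OP % → 0 % -3 = 0. Stack: [0]
STORE_FAST w → w=0. Stack: []
LOAD_FAST_LOAD_FAST a,w → push -11,0. Stack: [-11, 0]
BINARY_OP + → -11 + 0 = -11. Stack: [-11]
LOAD_FAST s → push -3. Stack: [-11, -3]
BINARY_OP - → -11 - -3 = -8. Stack: [-8]
STORE_FAST k → k=-8. Stack: []
LOAD_CONST → push 6. Stack: [6]
STORE_FAST s → s=6. Stack: []
LOAD_FAST_LOAD_FAST k,k → push -8,-8. Stack: [-8, -8]
BINARY_OP + → -8 + -8 = -16. Stack: [-16]
LOAD_CONST → push 9. Stack: [-16, 9]
BINARY_OP + → -16 + 9 = -7. Stack: [-7]
STORE_FAST s → s=-7. Stack: []
LOAD_FAST c → push 3. Stack: [3]
LOAD_CONST → push 2. Stack: [3, 2]
BINARY_OP % → 3 % 2 = 1. Stack: [1]
LOAD_CONST → push 1. Stack: [1, 1]
BINARY_OP << → 1 << 1 = 2. Stack: [2]
STORE_FAST m → m=2. Stack: []
LOAD_FAST_LOAD_FAST c,s → push 3,-7. Stack: [3, -7]
BINARY_OP * → 3 * -7 = -21. Stack: [-21]
LOAD_FAST b → push 26. Stack: [-21, 26]
BINARY_OP * → -21 * 26 = -546. Stack: [-546]
STORE_FAST r → r=-546. Stack: []
LOAD_CONST → push 6. Stack: [6]
LOAD_FAST m → push 2. Stack: [6, 2]
BINARY_OP - → 6 - 2 = 4. Stack: [4]
LOAD_FAST s → push -7. Stack: [4, -7]
BINARY_OP ^ → 4 ^ -7 = -3. Stack: [-3]
STORE_FAST s → s=-3. Stack: []
LOAD_FAST r → push -546. Stack: [-546]
RETURN_VALUE → return -546.

-546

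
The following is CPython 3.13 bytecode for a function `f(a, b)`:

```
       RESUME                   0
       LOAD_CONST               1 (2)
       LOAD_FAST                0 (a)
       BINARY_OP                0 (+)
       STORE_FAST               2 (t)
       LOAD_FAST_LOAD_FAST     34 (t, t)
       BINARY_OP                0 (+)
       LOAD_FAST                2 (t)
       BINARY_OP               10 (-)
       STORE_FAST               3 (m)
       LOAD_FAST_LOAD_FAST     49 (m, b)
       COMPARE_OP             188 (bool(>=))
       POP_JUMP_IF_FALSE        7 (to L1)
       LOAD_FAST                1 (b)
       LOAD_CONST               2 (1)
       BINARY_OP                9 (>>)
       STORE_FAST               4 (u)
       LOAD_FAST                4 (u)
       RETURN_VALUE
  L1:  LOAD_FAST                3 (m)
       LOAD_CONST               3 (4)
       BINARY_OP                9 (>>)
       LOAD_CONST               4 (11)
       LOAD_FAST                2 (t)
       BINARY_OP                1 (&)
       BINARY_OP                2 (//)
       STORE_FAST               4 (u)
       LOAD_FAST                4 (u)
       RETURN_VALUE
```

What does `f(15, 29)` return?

LOAD_CONST → push 2. Stack: [2]
LOAD_FAST a → push 15. Stack: [2, 15]
BINARY_OP + → 2 + 15 = 17. Stack: [17]
STORE_FAST t → t=17. Stack: []
LOAD_FAST_LOAD_FAST t,t → push 17,17. Stack: [17, 17]
BINARY_OP + → 17 + 17 = 34. Stack: [34]
LOAD_FAST t → push 17. Stack: [34, 17]
BINARY_OP - → 34 - 17 = 17. Stack: [17]
STORE_FAST m → m=17. Stack: []
LOAD_FAST_LOAD_FAST m,b → push 17,29. Stack: [17, 29]
COMPARE_OP bool(>=) → 17 vs 29 = False. Stack: [False]
POP_JUMP_IF_FALSE → pop False; jump. Stack: []
LOAD_FAST m → push 17. Stack: [17]
LOAD_CONST → push 4. Stack: [17, 4]
BINARY_OP >> → 17 >> 4 = 1. Stack: [1]
LOAD_CONST → push 11. Stack: [1, 11]
LOAD_FAST t → push 17. Stack: [1, 11, 17]
BINARY_OP & → 11 & 17 = 1. Stack: [1, 1]
BINARY_OP // → 1 // 1 = 1. Stack: [1]
STORE_FAST u → u=1. Stack: []
LOAD_FAST u → push 1. Stack: [1]
RETURN_VALUE → return 1.

1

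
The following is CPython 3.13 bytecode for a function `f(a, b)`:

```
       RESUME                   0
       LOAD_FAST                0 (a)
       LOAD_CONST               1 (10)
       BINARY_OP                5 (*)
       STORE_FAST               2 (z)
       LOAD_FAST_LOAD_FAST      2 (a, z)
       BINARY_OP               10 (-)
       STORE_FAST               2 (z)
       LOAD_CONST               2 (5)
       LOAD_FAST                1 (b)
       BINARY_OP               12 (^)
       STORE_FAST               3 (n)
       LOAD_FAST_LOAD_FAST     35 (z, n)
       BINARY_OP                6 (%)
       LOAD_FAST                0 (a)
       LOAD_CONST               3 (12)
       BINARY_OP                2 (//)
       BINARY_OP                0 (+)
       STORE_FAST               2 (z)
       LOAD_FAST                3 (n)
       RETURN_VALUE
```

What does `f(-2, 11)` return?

LOAD_FAST a → push -2. Stack: [-2]
LOAD_CONST → push 10. Stack: [-2, 10]
BINARY_OP * → -2 * 10 = -20. Stack: [-20]
STORE_FAST z → z=-20. Stack: []
LOAD_FAST_LOAD_FAST a,z → push -2,-20. Stack: [-2, -20]
BINARY_OP - → -2 - -20 = 18. Stack: [18]
STORE_FAST z → z=18. Stack: []
LOAD_CONST → push 5. Stack: [5]
LOAD_FAST b → push 11. Stack: [5, 11]
BINARY_OP ^ → 5 ^ 11 = 14. Stack: [14]
STORE_FAST n → n=14. Stack: []
LOAD_FAST_LOAD_FAST z,n → push 18,14. Stack: [18, 14]
BINARY_OP % → 18 % 14 = 4. Stack: [4]
LOAD_FAST a → push -2. Stack: [4, -2]
LOAD_CONST → push 12. Stack: [4, -2, 12]
BINARY_OP // → -2 // 12 = -1. Stack: [4, -1]
BINARY_OP + → 4 + -1 = 3. Stack: [3]
STORE_FAST z → z=3. Stack: []
LOAD_FAST n → push 14. Stack: [14]
RETURN_VALUE → return 14.

14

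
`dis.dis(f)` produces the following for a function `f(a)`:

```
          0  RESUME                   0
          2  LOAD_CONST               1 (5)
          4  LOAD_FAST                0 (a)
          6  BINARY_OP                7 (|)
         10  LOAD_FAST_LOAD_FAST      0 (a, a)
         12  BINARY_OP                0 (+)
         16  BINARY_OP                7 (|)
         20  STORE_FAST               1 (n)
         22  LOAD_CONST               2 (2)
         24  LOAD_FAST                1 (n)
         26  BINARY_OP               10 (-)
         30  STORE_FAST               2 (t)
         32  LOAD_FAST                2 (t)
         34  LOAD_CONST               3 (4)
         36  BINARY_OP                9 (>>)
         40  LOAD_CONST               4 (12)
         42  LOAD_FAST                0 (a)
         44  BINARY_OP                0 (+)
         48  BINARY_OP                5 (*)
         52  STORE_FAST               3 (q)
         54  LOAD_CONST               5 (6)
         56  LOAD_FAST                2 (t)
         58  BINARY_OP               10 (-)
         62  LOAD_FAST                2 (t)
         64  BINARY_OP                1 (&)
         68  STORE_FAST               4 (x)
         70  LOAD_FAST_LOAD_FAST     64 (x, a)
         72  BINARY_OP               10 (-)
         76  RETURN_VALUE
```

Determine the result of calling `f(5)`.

LOAD_CONST → push 5. Stack: [5]
LOAD_FAST a → push 5. Stack: [5, 5]
BINARY_OP | → 5 | 5 = 5. Stack: [5]
LOAD_FAST_LOAD_FAST a,a → push 5,5. Stack: [5, 5, 5]
BINARY_OP + → 5 + 5 = 10. Stack: [5, 10]
BINARY_OP | → 5 | 10 = 15. Stack: [15]
STORE_FAST n → n=15. Stack: []
LOAD_CONST → push 2. Stack: [2]
LOAD_FAST n → push 15. Stack: [2, 15]
BINARY_OP - → 2 - 15 = -13. Stack: [-13]
STORE_FAST t → t=-13. Stack: []
LOAD_FAST t → push -13. Stack: [-13]
LOAD_CONST → push 4. Stack: [-13, 4]
BINARY_OP >> → -13 >> 4 = -1. Stack: [-1]
LOAD_CONST → push 12. Stack: [-1, 12]
LOAD_FAST a → push 5. Stack: [-1, 12, 5]
BINARY_OP + → 12 + 5 = 17. Stack: [-1, 17]
BINARY_OP * → -1 * 17 = -17. Stack: [-17]
STORE_FAST q → q=-17. Stack: []
LOAD_CONST → push 6. Stack: [6]
LOAD_FAST t → push -13. Stack: [6, -13]
BINARY_OP - → 6 - -13 = 19. Stack: [19]
LOAD_FAST t → push -13. Stack: [19, -13]
BINARY_OP & → 19 & -13 = 19. Stack: [19]
STORE_FAST x → x=19. Stack: []
LOAD_FAST_LOAD_FAST x,a → push 19,5. Stack: [19, 5]
BINARY_OP - → 19 - 5 = 14. Stack: [14]
RETURN_VALUE → return 14.

14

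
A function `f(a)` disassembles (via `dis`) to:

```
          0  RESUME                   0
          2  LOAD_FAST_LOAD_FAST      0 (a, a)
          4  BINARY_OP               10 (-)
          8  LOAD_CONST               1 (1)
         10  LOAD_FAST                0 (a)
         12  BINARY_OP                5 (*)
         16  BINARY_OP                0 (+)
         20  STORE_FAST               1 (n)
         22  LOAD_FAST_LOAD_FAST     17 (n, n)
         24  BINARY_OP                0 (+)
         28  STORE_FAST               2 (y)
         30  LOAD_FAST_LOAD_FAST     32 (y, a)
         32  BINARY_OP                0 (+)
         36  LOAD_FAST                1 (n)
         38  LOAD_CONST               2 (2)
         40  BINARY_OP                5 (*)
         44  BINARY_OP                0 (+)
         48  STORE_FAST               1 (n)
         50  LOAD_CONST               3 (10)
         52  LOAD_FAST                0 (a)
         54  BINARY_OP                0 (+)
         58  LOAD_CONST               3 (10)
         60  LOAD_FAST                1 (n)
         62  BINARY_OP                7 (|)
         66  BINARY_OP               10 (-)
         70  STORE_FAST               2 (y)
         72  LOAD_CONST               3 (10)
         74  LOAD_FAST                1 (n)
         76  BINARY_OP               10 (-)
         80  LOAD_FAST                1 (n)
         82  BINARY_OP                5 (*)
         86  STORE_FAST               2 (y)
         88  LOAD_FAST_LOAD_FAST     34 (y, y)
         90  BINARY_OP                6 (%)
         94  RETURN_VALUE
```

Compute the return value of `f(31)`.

LOAD_FAST_LOAD_FAST a,a → push 31,31. Stack: [31, 31]
BINARY_OP - → 31 - 31 = 0. Stack: [0]
LOAD_CONST → push 1. Stack: [0, 1]
LOAD_FAST a → push 31. Stack: [0, 1, 31]
BINARY_OP * → 1 * 31 = 31. Stack: [0, 31]
BINARY_OP + → 0 + 31 = 31. Stack: [31]
STORE_FAST n → n=31. Stack: []
LOAD_FAST_LOAD_FAST n,n → push 31,31. Stack: [31, 31]
BINARY_OP + → 31 + 31 = 62. Stack: [62]
STORE_FAST y → y=62. Stack: []
LOAD_FAST_LOAD_FAST y,a → push 62,31. Stack: [62, 31]
BINARY_OP + → 62 + 31 = 93. Stack: [93]
LOAD_FAST n → push 31. Stack: [93, 31]
LOAD_CONST → push 2. Stack: [93, 31, 2]
BINARY_OP * → 31 * 2 = 62. Stack: [93, 62]
BINARY_OP + → 93 + 62 = 155. Stack: [155]
STORE_FAST n → n=155. Stack: []
LOAD_CONST → push 10. Stack: [10]
LOAD_FAST a → push 31. Stack: [10, 31]
BINARY_OP + → 10 + 31 = 41. Stack: [41]
LOAD_CONST → push 10. Stack: [41, 10]
LOAD_FAST n → push 155. Stack: [41, 10, 155]
BINARY_OP | → 10 | 155 = 155. Stack: [41, 155]
BINARY_OP - → 41 - 155 = -114. Stack: [-114]
STORE_FAST y → y=-114. Stack: []
LOAD_CONST → push 10. Stack: [10]
LOAD_FAST n → push 155. Stack: [10, 155]
BINARY_OP - → 10 - 155 = -145. Stack: [-145]
LOAD_FAST n → push 155. Stack: [-145, 155]
BINARY_OP * → -145 * 155 = -22475. Stack: [-22475]
STORE_FAST y → y=-22475. Stack: []
LOAD_FAST_LOAD_FAST y,y → push -22475,-22475. Stack: [-22475, -22475]
BINARY_OP % → -22475 % -22475 = 0. Stack: [0]
RETURN_VALUE → return 0.

0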